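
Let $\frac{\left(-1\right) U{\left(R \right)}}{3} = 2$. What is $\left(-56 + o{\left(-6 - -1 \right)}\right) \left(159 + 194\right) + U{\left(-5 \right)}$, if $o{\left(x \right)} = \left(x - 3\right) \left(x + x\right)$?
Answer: $8466$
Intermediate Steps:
$U{\left(R \right)} = -6$ ($U{\left(R \right)} = \left(-3\right) 2 = -6$)
$o{\left(x \right)} = 2 x \left(-3 + x\right)$ ($o{\left(x \right)} = \left(-3 + x\right) 2 x = 2 x \left(-3 + x\right)$)
$\left(-56 + o{\left(-6 - -1 \right)}\right) \left(159 + 194\right) + U{\left(-5 \right)} = \left(-56 + 2 \left(-6 - -1\right) \left(-3 - 5\right)\right) \left(159 + 194\right) - 6 = \left(-56 + 2 \left(-6 + 1\right) \left(-3 + \left(-6 + 1\right)\right)\right) 353 - 6 = \left(-56 + 2 \left(-5\right) \left(-3 - 5\right)\right) 353 - 6 = \left(-56 + 2 \left(-5\right) \left(-8\right)\right) 353 - 6 = \left(-56 + 80\right) 353 - 6 = 24 \cdot 353 - 6 = 8472 - 6 = 8466$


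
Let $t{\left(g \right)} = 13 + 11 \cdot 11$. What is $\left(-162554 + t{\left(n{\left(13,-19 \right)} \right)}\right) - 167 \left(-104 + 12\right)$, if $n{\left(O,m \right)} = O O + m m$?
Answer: $-147056$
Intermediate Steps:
$n{\left(O,m \right)} = O^{2} + m^{2}$
$t{\left(g \right)} = 134$ ($t{\left(g \right)} = 13 + 121 = 134$)
$\left(-162554 + t{\left(n{\left(13,-19 \right)} \right)}\right) - 167 \left(-104 + 12\right) = \left(-162554 + 134\right) - 167 \left(-104 + 12\right) = -162420 - -15364 = -162420 + 15364 = -147056$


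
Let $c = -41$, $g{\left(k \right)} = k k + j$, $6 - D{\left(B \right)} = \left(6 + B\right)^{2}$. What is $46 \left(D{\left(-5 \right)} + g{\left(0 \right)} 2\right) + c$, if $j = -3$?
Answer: $-87$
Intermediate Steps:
$D{\left(B \right)} = 6 - \left(6 + B\right)^{2}$
$g{\left(k \right)} = -3 + k^{2}$ ($g{\left(k \right)} = k k - 3 = k^{2} - 3 = -3 + k^{2}$)
$46 \left(D{\left(-5 \right)} + g{\left(0 \right)} 2\right) + c = 46 \left(\left(6 - \left(6 - 5\right)^{2}\right) + \left(-3 + 0^{2}\right) 2\right) - 41 = 46 \left(\left(6 - 1^{2}\right) + \left(-3 + 0\right) 2\right) - 41 = 46 \left(\left(6 - 1\right) - 6\right) - 41 = 46 \left(5 - 6\right) - 41 = 46 \left(-1\right) - 41 = -46 - 41 = -87$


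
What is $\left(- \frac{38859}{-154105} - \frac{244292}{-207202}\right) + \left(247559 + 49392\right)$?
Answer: $\frac{4740973878152444}{15965432105} \approx 2.9695 \cdot 10^{5}$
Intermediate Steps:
$\left(- \frac{38859}{-154105} - \frac{244292}{-207202}\right) + \left(247559 + 49392\right) = \left(\left(-38859\right) \left(- \frac{1}{154105}\right) - - \frac{122146}{103601}\right) + 296951 = \left(\frac{38859}{154105} + \frac{122146}{103601}\right) + 296951 = \frac{22849140589}{15965432105} + 296951 = \frac{4740973878152444}{15965432105}$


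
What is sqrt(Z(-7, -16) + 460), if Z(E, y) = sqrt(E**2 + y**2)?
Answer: sqrt(460 + sqrt(305)) ≈ 21.851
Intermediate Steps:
sqrt(Z(-7, -16) + 460) = sqrt(sqrt((-7)**2 + (-16)**2) + 460) = sqrt(sqrt(49 + 256) + 460) = sqrt(sqrt(305) + 460) = sqrt(460 + sqrt(305))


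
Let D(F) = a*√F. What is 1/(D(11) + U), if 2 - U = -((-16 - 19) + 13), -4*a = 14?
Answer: -80/1061 + 14*√11/1061 ≈ -0.031637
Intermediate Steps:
a = -7/2 (a = -¼*14 = -7/2 ≈ -3.5000)
U = -20 (U = 2 - (-1)*((-16 - 19) + 13) = 2 - (-1)*(-35 + 13) = 2 - (-1)*(-22) = 2 - 1*22 = 2 - 22 = -20)
D(F) = -7*√F/2
1/(D(11) + U) = 1/(-7*√11/2 - 20) = 1/(-20 - 7*√11/2)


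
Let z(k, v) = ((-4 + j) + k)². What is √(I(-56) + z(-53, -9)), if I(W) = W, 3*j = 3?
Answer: 2*√770 ≈ 55.498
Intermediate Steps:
j = 1 (j = (⅓)*3 = 1)
z(k, v) = (-3 + k)² (z(k, v) = ((-4 + 1) + k)² = (-3 + k)²)
√(I(-56) + z(-53, -9)) = √(-56 + (-3 - 53)²) = √(-56 + (-56)²) = √(-56 + 3136) = √3080 = 2*√770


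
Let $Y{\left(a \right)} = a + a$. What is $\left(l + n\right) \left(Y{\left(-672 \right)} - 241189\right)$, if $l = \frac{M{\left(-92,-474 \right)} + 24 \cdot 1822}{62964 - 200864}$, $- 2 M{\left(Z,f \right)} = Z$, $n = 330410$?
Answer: $- \frac{5525325593823729}{68950} \approx -8.0135 \cdot 10^{10}$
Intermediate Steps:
$M{\left(Z,f \right)} = - \frac{Z}{2}$
$Y{\left(a \right)} = 2 a$
$l = - \frac{21887}{68950}$ ($l = \frac{\left(- \frac{1}{2}\right) \left(-92\right) + 24 \cdot 1822}{62964 - 200864} = \frac{46 + 43728}{-137900} = 43774 \left(- \frac{1}{137900}\right) = - \frac{21887}{68950} \approx -0.31743$)
$\left(l + n\right) \left(Y{\left(-672 \right)} - 241189\right) = \left(- \frac{21887}{68950} + 330410\right) \left(2 \left(-672\right) - 241189\right) = \frac{22781747613 \left(-1344 - 241189\right)}{68950} = \frac{22781747613}{68950} \left(-242533\right) = - \frac{5525325593823729}{68950}$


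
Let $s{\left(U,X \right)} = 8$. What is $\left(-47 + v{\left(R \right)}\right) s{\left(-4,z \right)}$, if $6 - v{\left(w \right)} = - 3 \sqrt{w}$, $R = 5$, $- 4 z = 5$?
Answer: $-328 + 24 \sqrt{5} \approx -274.33$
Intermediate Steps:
$z = - \frac{5}{4}$ ($z = \left(- \frac{1}{4}\right) 5 = - \frac{5}{4} \approx -1.25$)
$v{\left(w \right)} = 6 + 3 \sqrt{w}$ ($v{\left(w \right)} = 6 - - 3 \sqrt{w} = 6 + 3 \sqrt{w}$)
$\left(-47 + v{\left(R \right)}\right) s{\left(-4,z \right)} = \left(-47 + \left(6 + 3 \sqrt{5}\right)\right) 8 = \left(-41 + 3 \sqrt{5}\right) 8 = -328 + 24 \sqrt{5}$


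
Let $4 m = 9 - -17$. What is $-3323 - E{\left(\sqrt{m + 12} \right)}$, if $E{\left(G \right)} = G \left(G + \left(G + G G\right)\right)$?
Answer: $-3360 - \frac{37 \sqrt{74}}{4} \approx -3439.6$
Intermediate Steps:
$m = \frac{13}{2}$ ($m = \frac{9 - -17}{4} = \frac{9 + 17}{4} = \frac{1}{4} \cdot 26 = \frac{13}{2} \approx 6.5$)
$E{\left(G \right)} = G \left(G^{2} + 2 G\right)$ ($E{\left(G \right)} = G \left(G + \left(G + G^{2}\right)\right) = G \left(G^{2} + 2 G\right)$)
$-3323 - E{\left(\sqrt{m + 12} \right)} = -3323 - \left(\sqrt{\frac{13}{2} + 12}\right)^{2} \left(2 + \sqrt{\frac{13}{2} + 12}\right) = -3323 - \left(\sqrt{\frac{37}{2}}\right)^{2} \left(2 + \sqrt{\frac{37}{2}}\right) = -3323 - \left(\frac{\sqrt{74}}{2}\right)^{2} \left(2 + \frac{\sqrt{74}}{2}\right) = -3323 - \frac{37 \left(2 + \frac{\sqrt{74}}{2}\right)}{2} = -3323 - \left(37 + \frac{37 \sqrt{74}}{4}\right) = -3360 - \frac{37 \sqrt{74}}{4}$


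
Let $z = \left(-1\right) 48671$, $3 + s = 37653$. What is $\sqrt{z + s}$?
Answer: $i \sqrt{11021} \approx 104.98 i$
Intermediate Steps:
$s = 37650$ ($s = -3 + 37653 = 37650$)
$z = -48671$
$\sqrt{z + s} = \sqrt{-48671 + 37650} = \sqrt{-11021} = i \sqrt{11021}$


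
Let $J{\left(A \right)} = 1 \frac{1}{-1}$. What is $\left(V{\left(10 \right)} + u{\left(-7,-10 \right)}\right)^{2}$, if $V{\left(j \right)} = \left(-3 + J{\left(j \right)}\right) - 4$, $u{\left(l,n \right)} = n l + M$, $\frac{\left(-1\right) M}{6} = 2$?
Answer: $2500$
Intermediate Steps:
$M = -12$ ($M = \left(-6\right) 2 = -12$)
$J{\left(A \right)} = -1$ ($J{\left(A \right)} = 1 \left(-1\right) = -1$)
$u{\left(l,n \right)} = -12 + l n$ ($u{\left(l,n \right)} = n l - 12 = l n - 12 = -12 + l n$)
$V{\left(j \right)} = -8$ ($V{\left(j \right)} = \left(-3 - 1\right) - 4 = -4 - 4 = -8$)
$\left(V{\left(10 \right)} + u{\left(-7,-10 \right)}\right)^{2} = \left(-8 - -58\right)^{2} = \left(-8 + \left(-12 + 70\right)\right)^{2} = \left(-8 + 58\right)^{2} = 50^{2} = 2500$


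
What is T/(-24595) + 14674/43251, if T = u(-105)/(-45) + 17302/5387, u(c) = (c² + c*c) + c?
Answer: 411416165657/1146093240903 ≈ 0.35897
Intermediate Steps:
u(c) = c + 2*c² (u(c) = (c² + c²) + c = 2*c² + c = c + 2*c²)
T = -7829275/16161 (T = -105*(1 + 2*(-105))/(-45) + 17302/5387 = -105*(1 - 210)*(-1/45) + 17302*(1/5387) = -105*(-209)*(-1/45) + 17302/5387 = 21945*(-1/45) + 17302/5387 = -1463/3 + 17302/5387 = -7829275/16161 ≈ -484.46)
T/(-24595) + 14674/43251 = -7829275/16161/(-24595) + 14674/43251 = -7829275/16161*(-1/24595) + 14674*(1/43251) = 1565855/79495959 + 14674/43251 = 411416165657/1146093240903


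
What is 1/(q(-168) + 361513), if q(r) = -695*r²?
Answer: -1/19254167 ≈ -5.1937e-8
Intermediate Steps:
1/(q(-168) + 361513) = 1/(-695*(-168)² + 361513) = 1/(-695*28224 + 361513) = 1/(-19615680 + 361513) = 1/(-19254167) = -1/19254167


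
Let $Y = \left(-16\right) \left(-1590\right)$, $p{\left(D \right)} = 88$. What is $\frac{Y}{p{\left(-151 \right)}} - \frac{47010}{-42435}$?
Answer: $\frac{9030694}{31119} \approx 290.2$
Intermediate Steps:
$Y = 25440$
$\frac{Y}{p{\left(-151 \right)}} - \frac{47010}{-42435} = \frac{25440}{88} - \frac{47010}{-42435} = 25440 \cdot \frac{1}{88} - - \frac{3134}{2829} = \frac{3180}{11} + \frac{3134}{2829} = \frac{9030694}{31119}$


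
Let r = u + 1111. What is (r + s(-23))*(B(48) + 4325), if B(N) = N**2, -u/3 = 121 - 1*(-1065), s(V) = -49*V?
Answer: -8750280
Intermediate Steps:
u = -3558 (u = -3*(121 - 1*(-1065)) = -3*(121 + 1065) = -3*1186 = -3558)
r = -2447 (r = -3558 + 1111 = -2447)
(r + s(-23))*(B(48) + 4325) = (-2447 - 49*(-23))*(48**2 + 4325) = (-2447 + 1127)*(2304 + 4325) = -1320*6629 = -8750280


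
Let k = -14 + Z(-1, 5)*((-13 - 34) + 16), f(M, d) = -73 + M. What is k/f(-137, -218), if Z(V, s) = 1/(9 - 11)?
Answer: -1/140 ≈ -0.0071429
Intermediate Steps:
Z(V, s) = -1/2 (Z(V, s) = 1/(-2) = -1/2)
k = 3/2 (k = -14 - ((-13 - 34) + 16)/2 = -14 - (-47 + 16)/2 = -14 - 1/2*(-31) = -14 + 31/2 = 3/2 ≈ 1.5000)
k/f(-137, -218) = 3/(2*(-73 - 137)) = (3/2)/(-210) = (3/2)*(-1/210) = -1/140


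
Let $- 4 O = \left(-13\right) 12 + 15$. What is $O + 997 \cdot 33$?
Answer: $\frac{131745}{4} \approx 32936.0$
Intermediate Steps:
$O = \frac{141}{4}$ ($O = - \frac{\left(-13\right) 12 + 15}{4} = - \frac{-156 + 15}{4} = \left(- \frac{1}{4}\right) \left(-141\right) = \frac{141}{4} \approx 35.25$)
$O + 997 \cdot 33 = \frac{141}{4} + 997 \cdot 33 = \frac{141}{4} + 32901 = \frac{131745}{4}$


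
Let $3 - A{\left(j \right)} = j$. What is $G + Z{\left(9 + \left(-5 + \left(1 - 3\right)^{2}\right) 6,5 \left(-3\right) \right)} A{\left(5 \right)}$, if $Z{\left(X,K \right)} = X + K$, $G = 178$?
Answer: $202$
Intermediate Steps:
$A{\left(j \right)} = 3 - j$
$Z{\left(X,K \right)} = K + X$
$G + Z{\left(9 + \left(-5 + \left(1 - 3\right)^{2}\right) 6,5 \left(-3\right) \right)} A{\left(5 \right)} = 178 + \left(5 \left(-3\right) + \left(9 + \left(-5 + \left(1 - 3\right)^{2}\right) 6\right)\right) \left(3 - 5\right) = 178 + \left(-15 + \left(9 + \left(-5 + \left(-2\right)^{2}\right) 6\right)\right) \left(3 - 5\right) = 178 + \left(-15 + \left(9 + \left(-5 + 4\right) 6\right)\right) \left(-2\right) = 178 + \left(-15 + \left(9 - 6\right)\right) \left(-2\right) = 178 + \left(-15 + 3\right) \left(-2\right) = 178 - -24 = 178 + 24 = 202$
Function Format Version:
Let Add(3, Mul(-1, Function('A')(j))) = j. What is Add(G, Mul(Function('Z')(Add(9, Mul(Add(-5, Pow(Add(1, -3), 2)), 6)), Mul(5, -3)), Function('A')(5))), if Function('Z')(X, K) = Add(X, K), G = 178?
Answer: 202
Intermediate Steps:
Function('A')(j) = Add(3, Mul(-1, j))
Function('Z')(X, K) = Add(K, X)
Add(G, Mul(Function('Z')(Add(9, Mul(Add(-5, Pow(Add(1, -3), 2)), 6)), Mul(5, -3)), Function('A')(5))) = Add(178, Mul(Add(Mul(5, -3), Add(9, Mul(Add(-5, Pow(Add(1, -3), 2)), 6))), Add(3, Mul(-1, 5)))) = Add(178, Mul(Add(-15, Add(9, Mul(Add(-5, Pow(-2, 2)), 6))), Add(3, -5))) = Add(178, Mul(Add(-15, Add(9, Mul(Add(-5, 4), 6))), -2)) = Add(178, Mul(Add(-15, Add(9, Mul(-1, 6))), -2)) = Add(178, Mul(Add(-15, Add(9, -6)), -2)) = Add(178, Mul(Add(-15, 3), -2)) = Add(178, Mul(-12, -2)) = Add(178, 24) = 202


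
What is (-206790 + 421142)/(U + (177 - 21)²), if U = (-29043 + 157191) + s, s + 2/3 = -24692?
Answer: 321528/191687 ≈ 1.6774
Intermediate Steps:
s = -74078/3 (s = -⅔ - 24692 = -74078/3 ≈ -24693.)
U = 310366/3 (U = (-29043 + 157191) - 74078/3 = 128148 - 74078/3 = 310366/3 ≈ 1.0346e+5)
(-206790 + 421142)/(U + (177 - 21)²) = (-206790 + 421142)/(310366/3 + (177 - 21)²) = 214352/(310366/3 + 156²) = 214352/(310366/3 + 24336) = 214352/(383374/3) = 214352*(3/383374) = 321528/191687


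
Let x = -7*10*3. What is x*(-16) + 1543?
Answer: 4903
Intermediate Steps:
x = -210 (x = -70*3 = -210)
x*(-16) + 1543 = -210*(-16) + 1543 = 3360 + 1543 = 4903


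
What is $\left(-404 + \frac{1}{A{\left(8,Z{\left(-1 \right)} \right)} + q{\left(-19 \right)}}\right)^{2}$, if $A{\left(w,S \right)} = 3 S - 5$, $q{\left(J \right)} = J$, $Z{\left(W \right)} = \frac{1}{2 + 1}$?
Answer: $\frac{86359849}{529} \approx 1.6325 \cdot 10^{5}$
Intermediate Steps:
$Z{\left(W \right)} = \frac{1}{3}$
$A{\left(w,S \right)} = -5 + 3 S$
$\left(-404 + \frac{1}{A{\left(8,Z{\left(-1 \right)} \right)} + q{\left(-19 \right)}}\right)^{2} = \left(-404 + \frac{1}{\left(-5 + 3 \cdot \frac{1}{3}\right) - 19}\right)^{2} = \left(-404 + \frac{1}{\left(-5 + 1\right) - 19}\right)^{2} = \left(-404 + \frac{1}{-4 - 19}\right)^{2} = \left(-404 + \frac{1}{-23}\right)^{2} = \left(-404 - \frac{1}{23}\right)^{2} = \left(- \frac{9293}{23}\right)^{2} = \frac{86359849}{529}$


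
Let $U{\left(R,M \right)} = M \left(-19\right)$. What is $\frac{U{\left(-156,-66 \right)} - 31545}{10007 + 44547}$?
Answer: $- \frac{30291}{54554} \approx -0.55525$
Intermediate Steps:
$U{\left(R,M \right)} = - 19 M$
$\frac{U{\left(-156,-66 \right)} - 31545}{10007 + 44547} = \frac{\left(-19\right) \left(-66\right) - 31545}{10007 + 44547} = \frac{1254 - 31545}{54554} = \left(-30291\right) \frac{1}{54554} = - \frac{30291}{54554}$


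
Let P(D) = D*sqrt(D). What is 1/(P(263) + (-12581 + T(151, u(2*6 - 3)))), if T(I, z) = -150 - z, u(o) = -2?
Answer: -12729/143835994 - 263*sqrt(263)/143835994 ≈ -0.00011815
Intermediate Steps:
P(D) = D**(3/2)
1/(P(263) + (-12581 + T(151, u(2*6 - 3)))) = 1/(263**(3/2) + (-12581 + (-150 - 1*(-2)))) = 1/(263*sqrt(263) + (-12581 + (-150 + 2))) = 1/(263*sqrt(263) + (-12581 - 148)) = 1/(263*sqrt(263) - 12729) = 1/(-12729 + 263*sqrt(263))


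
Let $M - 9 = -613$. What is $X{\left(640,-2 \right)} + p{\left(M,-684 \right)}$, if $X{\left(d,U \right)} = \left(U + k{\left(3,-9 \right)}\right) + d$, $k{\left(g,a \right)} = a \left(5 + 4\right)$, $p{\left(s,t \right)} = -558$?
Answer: $-1$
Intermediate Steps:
$M = -604$ ($M = 9 - 613 = -604$)
$k{\left(g,a \right)} = 9 a$ ($k{\left(g,a \right)} = a 9 = 9 a$)
$X{\left(d,U \right)} = -81 + U + d$ ($X{\left(d,U \right)} = \left(U + 9 \left(-9\right)\right) + d = \left(U - 81\right) + d = \left(-81 + U\right) + d = -81 + U + d$)
$X{\left(640,-2 \right)} + p{\left(M,-684 \right)} = \left(-81 - 2 + 640\right) - 558 = 557 - 558 = -1$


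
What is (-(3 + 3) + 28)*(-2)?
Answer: -44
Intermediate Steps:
(-(3 + 3) + 28)*(-2) = (-1*6 + 28)*(-2) = (-6 + 28)*(-2) = 22*(-2) = -44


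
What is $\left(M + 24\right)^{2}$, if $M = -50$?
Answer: $676$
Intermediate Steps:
$\left(M + 24\right)^{2} = \left(-50 + 24\right)^{2} = \left(-26\right)^{2} = 676$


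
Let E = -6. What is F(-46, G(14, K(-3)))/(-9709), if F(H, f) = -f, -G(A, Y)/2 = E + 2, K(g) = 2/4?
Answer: 8/9709 ≈ 0.00082398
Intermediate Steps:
K(g) = 1/2 (K(g) = 2*(1/4) = 1/2)
G(A, Y) = 8 (G(A, Y) = -2*(-6 + 2) = -2*(-4) = 8)
F(-46, G(14, K(-3)))/(-9709) = -1*8/(-9709) = -8*(-1/9709) = 8/9709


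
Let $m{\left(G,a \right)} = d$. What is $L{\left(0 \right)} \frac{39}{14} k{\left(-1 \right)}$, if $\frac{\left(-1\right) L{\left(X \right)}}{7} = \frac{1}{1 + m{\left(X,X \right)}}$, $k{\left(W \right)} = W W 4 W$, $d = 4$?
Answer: $\frac{78}{5} \approx 15.6$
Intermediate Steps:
$m{\left(G,a \right)} = 4$
$k{\left(W \right)} = 4 W^{3}$ ($k{\left(W \right)} = W^{2} \cdot 4 W = 4 W^{3}$)
$L{\left(X \right)} = - \frac{7}{5}$ ($L{\left(X \right)} = - \frac{7}{1 + 4} = - \frac{7}{5}$)
$L{\left(0 \right)} \frac{39}{14} k{\left(-1 \right)} = - \frac{7 \cdot \frac{39}{14}}{5} \cdot 4 \left(-1\right)^{3} = - \frac{7 \cdot 39 \cdot \frac{1}{14}}{5} \cdot 4 \left(-1\right) = \left(- \frac{7}{5}\right) \frac{39}{14} \left(-4\right) = \left(- \frac{39}{10}\right) \left(-4\right) = \frac{78}{5}$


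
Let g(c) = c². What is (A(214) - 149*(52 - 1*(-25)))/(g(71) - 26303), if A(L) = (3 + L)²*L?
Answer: -10065573/21262 ≈ -473.41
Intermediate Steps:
A(L) = L*(3 + L)²
(A(214) - 149*(52 - 1*(-25)))/(g(71) - 26303) = (214*(3 + 214)² - 149*(52 - 1*(-25)))/(71² - 26303) = (214*217² - 149*(52 + 25))/(5041 - 26303) = (214*47089 - 149*77)/(-21262) = (10077046 - 11473)*(-1/21262) = 10065573*(-1/21262) = -10065573/21262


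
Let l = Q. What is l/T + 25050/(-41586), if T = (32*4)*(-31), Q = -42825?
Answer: 280253675/27502208 ≈ 10.190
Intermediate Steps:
l = -42825
T = -3968 (T = 128*(-31) = -3968)
l/T + 25050/(-41586) = -42825/(-3968) + 25050/(-41586) = -42825*(-1/3968) + 25050*(-1/41586) = 42825/3968 - 4175/6931 = 280253675/27502208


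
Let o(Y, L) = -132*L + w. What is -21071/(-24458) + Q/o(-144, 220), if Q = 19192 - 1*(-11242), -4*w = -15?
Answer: -530127793/2840674410 ≈ -0.18662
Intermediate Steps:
w = 15/4 (w = -¼*(-15) = 15/4 ≈ 3.7500)
o(Y, L) = 15/4 - 132*L (o(Y, L) = -132*L + 15/4 = 15/4 - 132*L)
Q = 30434 (Q = 19192 + 11242 = 30434)
-21071/(-24458) + Q/o(-144, 220) = -21071/(-24458) + 30434/(15/4 - 132*220) = -21071*(-1/24458) + 30434/(15/4 - 29040) = 21071/24458 + 30434/(-116145/4) = 21071/24458 + 30434*(-4/116145) = 21071/24458 - 121736/116145 = -530127793/2840674410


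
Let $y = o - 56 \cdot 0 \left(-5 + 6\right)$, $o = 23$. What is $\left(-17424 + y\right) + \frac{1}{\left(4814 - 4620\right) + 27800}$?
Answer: $- \frac{487123593}{27994} \approx -17401.0$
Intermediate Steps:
$y = 23$ ($y = 23 - 56 \cdot 0 \left(-5 + 6\right) = 23 - 56 \cdot 0 \cdot 1 = 23 - 0 = 23 + 0 = 23$)
$\left(-17424 + y\right) + \frac{1}{\left(4814 - 4620\right) + 27800} = \left(-17424 + 23\right) + \frac{1}{\left(4814 - 4620\right) + 27800} = -17401 + \frac{1}{\left(4814 - 4620\right) + 27800} = -17401 + \frac{1}{194 + 27800} = -17401 + \frac{1}{27994} = - \frac{487123593}{27994}$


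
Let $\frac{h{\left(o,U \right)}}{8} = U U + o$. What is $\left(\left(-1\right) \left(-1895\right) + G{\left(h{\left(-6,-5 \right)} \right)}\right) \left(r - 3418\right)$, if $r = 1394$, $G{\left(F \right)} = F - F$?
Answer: $-3835480$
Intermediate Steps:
$h{\left(o,U \right)} = 8 o + 8 U^{2}$ ($h{\left(o,U \right)} = 8 \left(U U + o\right) = 8 \left(U^{2} + o\right) = 8 \left(o + U^{2}\right) = 8 o + 8 U^{2}$)
$G{\left(F \right)} = 0$
$\left(\left(-1\right) \left(-1895\right) + G{\left(h{\left(-6,-5 \right)} \right)}\right) \left(r - 3418\right) = \left(\left(-1\right) \left(-1895\right) + 0\right) \left(1394 - 3418\right) = \left(1895 + 0\right) \left(-2024\right) = 1895 \left(-2024\right) = -3835480$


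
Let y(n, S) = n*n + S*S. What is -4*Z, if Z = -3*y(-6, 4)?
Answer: 624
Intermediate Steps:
y(n, S) = S**2 + n**2 (y(n, S) = n**2 + S**2 = S**2 + n**2)
Z = -156 (Z = -3*(4**2 + (-6)**2) = -3*(16 + 36) = -3*52 = -156)
-4*Z = -4*(-156) = 624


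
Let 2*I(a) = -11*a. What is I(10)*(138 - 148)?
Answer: 550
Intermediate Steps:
I(a) = -11*a/2 (I(a) = (-11*a)/2 = -11*a/2)
I(10)*(138 - 148) = (-11/2*10)*(138 - 148) = -55*(-10) = 550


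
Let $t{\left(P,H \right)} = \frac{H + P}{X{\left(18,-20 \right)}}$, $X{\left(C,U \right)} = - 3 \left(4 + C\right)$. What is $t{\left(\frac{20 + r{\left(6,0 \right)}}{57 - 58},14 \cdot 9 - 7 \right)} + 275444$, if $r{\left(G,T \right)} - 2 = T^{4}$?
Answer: $\frac{18179207}{66} \approx 2.7544 \cdot 10^{5}$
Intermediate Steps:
$r{\left(G,T \right)} = 2 + T^{4}$
$X{\left(C,U \right)} = -12 - 3 C$
$t{\left(P,H \right)} = - \frac{H}{66} - \frac{P}{66}$ ($t{\left(P,H \right)} = \frac{H + P}{-12 - 54} = \frac{H + P}{-66} = \left(H + P\right) \left(- \frac{1}{66}\right) = - \frac{H}{66} - \frac{P}{66}$)
$t{\left(\frac{20 + r{\left(6,0 \right)}}{57 - 58},14 \cdot 9 - 7 \right)} + 275444 = \left(- \frac{14 \cdot 9 - 7}{66} - \frac{\left(20 + \left(2 + 0^{4}\right)\right) \frac{1}{57 - 58}}{66}\right) + 275444 = \left(- \frac{126 - 7}{66} - \frac{\left(20 + \left(2 + 0\right)\right) \frac{1}{-1}}{66}\right) + 275444 = \left(\left(- \frac{1}{66}\right) 119 - \frac{\left(20 + 2\right) \left(-1\right)}{66}\right) + 275444 = \left(- \frac{119}{66} - \frac{22 \left(-1\right)}{66}\right) + 275444 = \left(- \frac{119}{66} - - \frac{1}{3}\right) + 275444 = \left(- \frac{119}{66} + \frac{1}{3}\right) + 275444 = - \frac{97}{66} + 275444 = \frac{18179207}{66}$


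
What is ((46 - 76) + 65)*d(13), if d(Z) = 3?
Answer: 105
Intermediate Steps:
((46 - 76) + 65)*d(13) = ((46 - 76) + 65)*3 = (-30 + 65)*3 = 35*3 = 105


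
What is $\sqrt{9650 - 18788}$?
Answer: $i \sqrt{9138} \approx 95.593 i$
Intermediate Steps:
$\sqrt{9650 - 18788} = \sqrt{-9138} = i \sqrt{9138}$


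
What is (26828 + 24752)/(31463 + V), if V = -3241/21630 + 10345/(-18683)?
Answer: 2977737642600/1816333161331 ≈ 1.6394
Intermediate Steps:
V = -40616279/57730470 (V = -3241*1/21630 + 10345*(-1/18683) = -463/3090 - 10345/18683 = -40616279/57730470 ≈ -0.70355)
(26828 + 24752)/(31463 + V) = (26828 + 24752)/(31463 - 40616279/57730470) = 51580/(1816333161331/57730470) = 51580*(57730470/1816333161331) = 2977737642600/1816333161331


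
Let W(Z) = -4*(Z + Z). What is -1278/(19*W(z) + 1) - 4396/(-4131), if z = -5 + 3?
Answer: -3938638/1259955 ≈ -3.1260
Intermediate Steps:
z = -2
W(Z) = -8*Z
-1278/(19*W(z) + 1) - 4396/(-4131) = -1278/(19*(-8*(-2)) + 1) - 4396/(-4131) = -1278/(19*16 + 1) - 4396*(-1/4131) = -1278/(304 + 1) + 4396/4131 = -1278/305 + 4396/4131 = -3938638/1259955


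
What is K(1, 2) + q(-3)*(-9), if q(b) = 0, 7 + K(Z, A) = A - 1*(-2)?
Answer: -3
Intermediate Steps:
K(Z, A) = -5 + A (K(Z, A) = -7 + (A - 1*(-2)) = -7 + (A + 2) = -7 + (2 + A) = -5 + A)
K(1, 2) + q(-3)*(-9) = (-5 + 2) + 0*(-9) = -3 + 0 = -3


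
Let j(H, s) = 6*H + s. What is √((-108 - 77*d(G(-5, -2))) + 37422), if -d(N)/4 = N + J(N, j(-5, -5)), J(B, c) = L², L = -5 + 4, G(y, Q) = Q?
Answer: √37006 ≈ 192.37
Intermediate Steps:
L = -1
j(H, s) = s + 6*H
J(B, c) = 1 (J(B, c) = (-1)² = 1)
d(N) = -4 - 4*N (d(N) = -4*(N + 1) = -4*(1 + N) = -4 - 4*N)
√((-108 - 77*d(G(-5, -2))) + 37422) = √((-108 - 77*(-4 - 4*(-2))) + 37422) = √((-108 - 77*(-4 + 8)) + 37422) = √((-108 - 77*4) + 37422) = √((-108 - 308) + 37422) = √(-416 + 37422) = √37006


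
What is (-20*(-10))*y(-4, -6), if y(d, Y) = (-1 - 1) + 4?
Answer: 400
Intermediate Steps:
y(d, Y) = 2 (y(d, Y) = -2 + 4 = 2)
(-20*(-10))*y(-4, -6) = -20*(-10)*2 = 200*2 = 400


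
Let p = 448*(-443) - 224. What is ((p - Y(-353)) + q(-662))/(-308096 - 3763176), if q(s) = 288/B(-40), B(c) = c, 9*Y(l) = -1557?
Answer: 992611/20356360 ≈ 0.048762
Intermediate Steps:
Y(l) = -173 (Y(l) = (⅑)*(-1557) = -173)
p = -198688 (p = -198464 - 224 = -198688)
q(s) = -36/5 (q(s) = 288/(-40) = 288*(-1/40) = -36/5)
((p - Y(-353)) + q(-662))/(-308096 - 3763176) = ((-198688 - 1*(-173)) - 36/5)/(-308096 - 3763176) = ((-198688 + 173) - 36/5)/(-4071272) = (-198515 - 36/5)*(-1/4071272) = -992611/5*(-1/4071272) = 992611/20356360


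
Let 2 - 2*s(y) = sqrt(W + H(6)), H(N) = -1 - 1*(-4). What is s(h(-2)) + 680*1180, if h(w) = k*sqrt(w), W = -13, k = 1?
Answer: 802401 - I*sqrt(10)/2 ≈ 8.024e+5 - 1.5811*I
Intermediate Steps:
h(w) = sqrt(w) (h(w) = 1*sqrt(w) = sqrt(w))
H(N) = 3 (H(N) = -1 + 4 = 3)
s(y) = 1 - I*sqrt(10)/2 (s(y) = 1 - sqrt(-13 + 3)/2 = 1 - I*sqrt(10)/2)
s(h(-2)) + 680*1180 = (1 - I*sqrt(10)/2) + 680*1180 = (1 - I*sqrt(10)/2) + 802400 = 802401 - I*sqrt(10)/2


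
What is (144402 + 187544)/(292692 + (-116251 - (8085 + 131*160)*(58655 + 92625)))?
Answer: -331946/4393751159 ≈ -7.5550e-5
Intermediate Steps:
(144402 + 187544)/(292692 + (-116251 - (8085 + 131*160)*(58655 + 92625))) = 331946/(292692 + (-116251 - (8085 + 20960)*151280)) = 331946/(292692 + (-116251 - 29045*151280)) = 331946/(292692 + (-116251 - 1*4393927600)) = 331946/(292692 + (-116251 - 4393927600)) = 331946/(292692 - 4394043851) = 331946/(-4393751159) = 331946*(-1/4393751159) = -331946/4393751159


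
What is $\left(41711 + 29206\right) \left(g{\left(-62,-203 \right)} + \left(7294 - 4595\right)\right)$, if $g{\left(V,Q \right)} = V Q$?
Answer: $1083966345$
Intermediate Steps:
$g{\left(V,Q \right)} = Q V$
$\left(41711 + 29206\right) \left(g{\left(-62,-203 \right)} + \left(7294 - 4595\right)\right) = \left(41711 + 29206\right) \left(\left(-203\right) \left(-62\right) + \left(7294 - 4595\right)\right) = 70917 \left(12586 + 2699\right) = 70917 \cdot 15285 = 1083966345$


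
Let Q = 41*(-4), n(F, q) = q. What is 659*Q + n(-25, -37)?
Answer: -108113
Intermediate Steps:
Q = -164
659*Q + n(-25, -37) = 659*(-164) - 37 = -108076 - 37 = -108113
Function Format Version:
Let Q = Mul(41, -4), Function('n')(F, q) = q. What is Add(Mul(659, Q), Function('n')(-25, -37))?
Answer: -108113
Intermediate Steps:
Q = -164
Add(Mul(659, Q), Function('n')(-25, -37)) = Add(Mul(659, -164), -37) = Add(-108076, -37) = -108113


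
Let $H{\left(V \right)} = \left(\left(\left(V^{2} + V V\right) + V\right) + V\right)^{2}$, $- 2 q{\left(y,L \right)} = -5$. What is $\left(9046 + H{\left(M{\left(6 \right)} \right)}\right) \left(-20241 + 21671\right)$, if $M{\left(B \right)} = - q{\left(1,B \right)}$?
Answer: $\frac{26032435}{2} \approx 1.3016 \cdot 10^{7}$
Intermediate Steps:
$q{\left(y,L \right)} = \frac{5}{2}$ ($q{\left(y,L \right)} = \left(- \frac{1}{2}\right) \left(-5\right) = \frac{5}{2}$)
$M{\left(B \right)} = - \frac{5}{2}$ ($M{\left(B \right)} = \left(-1\right) \frac{5}{2} = - \frac{5}{2}$)
$H{\left(V \right)} = \left(2 V + 2 V^{2}\right)^{2}$ ($H{\left(V \right)} = \left(\left(\left(V^{2} + V^{2}\right) + V\right) + V\right)^{2} = \left(\left(2 V^{2} + V\right) + V\right)^{2} = \left(\left(V + 2 V^{2}\right) + V\right)^{2} = \left(2 V + 2 V^{2}\right)^{2}$)
$\left(9046 + H{\left(M{\left(6 \right)} \right)}\right) \left(-20241 + 21671\right) = \left(9046 + 4 \left(- \frac{5}{2}\right)^{2} \left(1 - \frac{5}{2}\right)^{2}\right) \left(-20241 + 21671\right) = \left(9046 + 4 \cdot \frac{25}{4} \left(- \frac{3}{2}\right)^{2}\right) 1430 = \left(9046 + 4 \cdot \frac{25}{4} \cdot \frac{9}{4}\right) 1430 = \left(9046 + \frac{225}{4}\right) 1430 = \frac{36409}{4} \cdot 1430 = \frac{26032435}{2}$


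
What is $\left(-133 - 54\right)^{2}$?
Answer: $34969$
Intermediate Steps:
$\left(-133 - 54\right)^{2} = \left(-187\right)^{2} = 34969$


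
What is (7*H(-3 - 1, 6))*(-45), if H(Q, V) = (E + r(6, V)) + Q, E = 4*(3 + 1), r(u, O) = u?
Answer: -5670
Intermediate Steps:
E = 16 (E = 4*4 = 16)
H(Q, V) = 22 + Q (H(Q, V) = (16 + 6) + Q = 22 + Q)
(7*H(-3 - 1, 6))*(-45) = (7*(22 + (-3 - 1)))*(-45) = (7*(22 - 4))*(-45) = (7*18)*(-45) = 126*(-45) = -5670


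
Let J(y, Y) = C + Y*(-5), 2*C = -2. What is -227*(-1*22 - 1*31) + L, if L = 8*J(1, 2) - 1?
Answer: 11942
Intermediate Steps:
C = -1 (C = (1/2)*(-2) = -1)
J(y, Y) = -1 - 5*Y (J(y, Y) = -1 + Y*(-5) = -1 - 5*Y)
L = -89 (L = 8*(-1 - 5*2) - 1 = 8*(-1 - 10) - 1 = 8*(-11) - 1 = -88 - 1 = -89)
-227*(-1*22 - 1*31) + L = -227*(-1*22 - 1*31) - 89 = -227*(-22 - 31) - 89 = -227*(-53) - 89 = 12031 - 89 = 11942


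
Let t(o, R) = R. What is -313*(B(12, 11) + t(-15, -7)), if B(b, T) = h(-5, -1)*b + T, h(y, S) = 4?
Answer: -16276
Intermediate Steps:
B(b, T) = T + 4*b (B(b, T) = 4*b + T = T + 4*b)
-313*(B(12, 11) + t(-15, -7)) = -313*((11 + 4*12) - 7) = -313*((11 + 48) - 7) = -313*(59 - 7) = -313*52 = -16276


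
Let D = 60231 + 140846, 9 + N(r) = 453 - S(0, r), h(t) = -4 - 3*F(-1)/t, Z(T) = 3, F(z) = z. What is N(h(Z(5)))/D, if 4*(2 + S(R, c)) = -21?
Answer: 5/2228 ≈ 0.0022442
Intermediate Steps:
S(R, c) = -29/4 (S(R, c) = -2 + (¼)*(-21) = -2 - 21/4 = -29/4)
h(t) = -4 + 3/t (h(t) = -4 - (-3)/t = -4 + 3/t)
N(r) = 1805/4 (N(r) = -9 + (453 - 1*(-29/4)) = -9 + (453 + 29/4) = -9 + 1841/4 = 1805/4)
D = 201077
N(h(Z(5)))/D = (1805/4)/201077 = (1805/4)*(1/201077) = 5/2228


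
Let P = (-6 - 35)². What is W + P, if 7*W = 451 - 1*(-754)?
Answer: 12972/7 ≈ 1853.1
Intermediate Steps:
P = 1681 (P = (-41)² = 1681)
W = 1205/7 (W = (451 - 1*(-754))/7 = (451 + 754)/7 = (⅐)*1205 = 1205/7 ≈ 172.14)
W + P = 1205/7 + 1681 = 12972/7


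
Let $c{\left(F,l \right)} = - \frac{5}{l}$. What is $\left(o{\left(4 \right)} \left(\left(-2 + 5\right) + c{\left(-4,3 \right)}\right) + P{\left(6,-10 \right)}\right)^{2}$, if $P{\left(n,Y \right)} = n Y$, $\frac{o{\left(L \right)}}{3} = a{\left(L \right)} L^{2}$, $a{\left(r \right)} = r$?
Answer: $38416$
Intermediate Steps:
$o{\left(L \right)} = 3 L^{3}$ ($o{\left(L \right)} = 3 L L^{2} = 3 L^{3}$)
$P{\left(n,Y \right)} = Y n$
$\left(o{\left(4 \right)} \left(\left(-2 + 5\right) + c{\left(-4,3 \right)}\right) + P{\left(6,-10 \right)}\right)^{2} = \left(3 \cdot 4^{3} \left(\left(-2 + 5\right) - \frac{5}{3}\right) - 60\right)^{2} = \left(3 \cdot 64 \left(3 - \frac{5}{3}\right) - 60\right)^{2} = \left(192 \left(3 - \frac{5}{3}\right) - 60\right)^{2} = \left(192 \cdot \frac{4}{3} - 60\right)^{2} = \left(256 - 60\right)^{2} = 196^{2} = 38416$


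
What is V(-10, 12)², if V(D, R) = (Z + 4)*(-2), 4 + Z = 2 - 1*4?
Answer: 16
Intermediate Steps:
Z = -6 (Z = -4 + (2 - 1*4) = -4 + (2 - 4) = -4 - 2 = -6)
V(D, R) = 4 (V(D, R) = (-6 + 4)*(-2) = -2*(-2) = 4)
V(-10, 12)² = 4² = 16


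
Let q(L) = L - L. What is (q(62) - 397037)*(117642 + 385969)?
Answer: -199952200607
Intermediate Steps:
q(L) = 0
(q(62) - 397037)*(117642 + 385969) = (0 - 397037)*(117642 + 385969) = -397037*503611 = -199952200607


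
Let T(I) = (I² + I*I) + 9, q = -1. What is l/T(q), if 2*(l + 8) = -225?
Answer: -241/22 ≈ -10.955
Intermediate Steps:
T(I) = 9 + 2*I² (T(I) = (I² + I²) + 9 = 2*I² + 9 = 9 + 2*I²)
l = -241/2 (l = -8 + (½)*(-225) = -8 - 225/2 = -241/2 ≈ -120.50)
l/T(q) = -241/(2*(9 + 2*(-1)²)) = -241/(2*(9 + 2*1)) = -241/(2*(9 + 2)) = -241/2/11 = -241/2*1/11 = -241/22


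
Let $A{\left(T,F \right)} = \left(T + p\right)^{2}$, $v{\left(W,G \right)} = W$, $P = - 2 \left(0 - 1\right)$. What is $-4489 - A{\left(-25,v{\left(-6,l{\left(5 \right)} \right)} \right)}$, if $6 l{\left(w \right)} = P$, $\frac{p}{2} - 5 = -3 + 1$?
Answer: $-4850$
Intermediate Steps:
$p = 6$ ($p = 10 + 2 \left(-3 + 1\right) = 10 + 2 \left(-2\right) = 10 - 4 = 6$)
$P = 2$ ($P = \left(-2\right) \left(-1\right) = 2$)
$l{\left(w \right)} = \frac{1}{3}$ ($l{\left(w \right)} = \frac{1}{6} \cdot 2 = \frac{1}{3}$)
$A{\left(T,F \right)} = \left(6 + T\right)^{2}$ ($A{\left(T,F \right)} = \left(T + 6\right)^{2} = \left(6 + T\right)^{2}$)
$-4489 - A{\left(-25,v{\left(-6,l{\left(5 \right)} \right)} \right)} = -4489 - \left(6 - 25\right)^{2} = -4489 - \left(-19\right)^{2} = -4489 - 361 = -4850$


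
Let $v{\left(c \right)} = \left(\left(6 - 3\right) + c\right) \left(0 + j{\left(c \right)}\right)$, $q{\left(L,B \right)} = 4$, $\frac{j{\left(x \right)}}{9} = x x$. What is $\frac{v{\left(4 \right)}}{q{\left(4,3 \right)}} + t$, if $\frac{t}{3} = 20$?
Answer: $312$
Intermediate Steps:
$t = 60$ ($t = 3 \cdot 20 = 60$)
$j{\left(x \right)} = 9 x^{2}$ ($j{\left(x \right)} = 9 x x = 9 x^{2}$)
$v{\left(c \right)} = 9 c^{2} \left(3 + c\right)$ ($v{\left(c \right)} = \left(\left(6 - 3\right) + c\right) \left(0 + 9 c^{2}\right) = \left(3 + c\right) 9 c^{2} = 9 c^{2} \left(3 + c\right)$)
$\frac{v{\left(4 \right)}}{q{\left(4,3 \right)}} + t = \frac{9 \cdot 4^{2} \left(3 + 4\right)}{4} + 60 = \frac{9 \cdot 16 \cdot 7}{4} + 60 = \frac{1}{4} \cdot 1008 + 60 = 252 + 60 = 312$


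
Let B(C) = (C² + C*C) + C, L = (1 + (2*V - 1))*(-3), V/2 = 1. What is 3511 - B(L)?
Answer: 3235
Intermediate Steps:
V = 2 (V = 2*1 = 2)
L = -12 (L = (1 + (2*2 - 1))*(-3) = (1 + (4 - 1))*(-3) = (1 + 3)*(-3) = 4*(-3) = -12)
B(C) = C + 2*C² (B(C) = (C² + C²) + C = 2*C² + C = C + 2*C²)
3511 - B(L) = 3511 - (-12)*(1 + 2*(-12)) = 3511 - (-12)*(1 - 24) = 3511 - (-12)*(-23) = 3511 - 1*276 = 3511 - 276 = 3235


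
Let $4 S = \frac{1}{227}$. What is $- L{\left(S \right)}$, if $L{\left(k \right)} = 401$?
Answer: $-401$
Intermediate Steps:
$S = \frac{1}{908}$ ($S = \frac{1}{4 \cdot 227} = \frac{1}{4} \cdot \frac{1}{227} = \frac{1}{908} \approx 0.0011013$)
$- L{\left(S \right)} = \left(-1\right) 401 = -401$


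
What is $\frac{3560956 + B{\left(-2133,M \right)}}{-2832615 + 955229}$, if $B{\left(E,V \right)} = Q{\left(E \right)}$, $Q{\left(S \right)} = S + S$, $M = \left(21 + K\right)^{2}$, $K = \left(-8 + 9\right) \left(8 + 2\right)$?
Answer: $- \frac{1778345}{938693} \approx -1.8945$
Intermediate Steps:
$K = 10$ ($K = 1 \cdot 10 = 10$)
$M = 961$ ($M = \left(21 + 10\right)^{2} = 31^{2} = 961$)
$Q{\left(S \right)} = 2 S$
$B{\left(E,V \right)} = 2 E$
$\frac{3560956 + B{\left(-2133,M \right)}}{-2832615 + 955229} = \frac{3560956 + 2 \left(-2133\right)}{-2832615 + 955229} = \frac{3560956 - 4266}{-1877386} = 3556690 \left(- \frac{1}{1877386}\right) = - \frac{1778345}{938693}$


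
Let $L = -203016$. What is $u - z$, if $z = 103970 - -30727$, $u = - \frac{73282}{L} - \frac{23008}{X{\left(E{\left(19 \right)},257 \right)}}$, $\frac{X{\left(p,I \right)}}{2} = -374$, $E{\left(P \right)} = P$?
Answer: $- \frac{232384289939}{1725636} \approx -1.3467 \cdot 10^{5}$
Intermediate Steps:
$X{\left(p,I \right)} = -748$ ($X{\left(p,I \right)} = 2 \left(-374\right) = -748$)
$u = \frac{53702353}{1725636}$ ($u = - \frac{73282}{-203016} - \frac{23008}{-748} = \left(-73282\right) \left(- \frac{1}{203016}\right) - - \frac{5752}{187} = \frac{3331}{9228} + \frac{5752}{187} = \frac{53702353}{1725636} \approx 31.12$)
$z = 134697$ ($z = 103970 + 30727 = 134697$)
$u - z = \frac{53702353}{1725636} - 134697 = - \frac{232384289939}{1725636}$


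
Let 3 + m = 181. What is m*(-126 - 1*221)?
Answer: -61766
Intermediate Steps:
m = 178 (m = -3 + 181 = 178)
m*(-126 - 1*221) = 178*(-126 - 1*221) = 178*(-126 - 221) = 178*(-347) = -61766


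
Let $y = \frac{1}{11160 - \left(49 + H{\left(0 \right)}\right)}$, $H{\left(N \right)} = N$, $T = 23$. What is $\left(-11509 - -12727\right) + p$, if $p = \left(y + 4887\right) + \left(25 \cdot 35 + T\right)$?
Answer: $\frac{77810334}{11111} \approx 7003.0$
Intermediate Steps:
$y = \frac{1}{11111}$ ($y = \frac{1}{11160 - 49} = \frac{1}{11111} \approx 9.0001 \cdot 10^{-5}$)
$p = \frac{64277136}{11111}$ ($p = \left(\frac{1}{11111} + 4887\right) + \left(25 \cdot 35 + 23\right) = \frac{54299458}{11111} + \left(875 + 23\right) = \frac{54299458}{11111} + 898 = \frac{64277136}{11111} \approx 5785.0$)
$\left(-11509 - -12727\right) + p = \left(-11509 - -12727\right) + \frac{64277136}{11111} = \left(-11509 + 12727\right) + \frac{64277136}{11111} = 1218 + \frac{64277136}{11111} = \frac{77810334}{11111}$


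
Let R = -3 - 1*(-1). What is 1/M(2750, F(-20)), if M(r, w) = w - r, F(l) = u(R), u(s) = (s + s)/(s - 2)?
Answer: -1/2749 ≈ -0.00036377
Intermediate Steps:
R = -2 (R = -3 + 1 = -2)
u(s) = 2*s/(-2 + s) (u(s) = (2*s)/(-2 + s) = 2*s/(-2 + s))
F(l) = 1 (F(l) = 2*(-2)/(-2 - 2) = 2*(-2)/(-4) = 2*(-2)*(-¼) = 1)
1/M(2750, F(-20)) = 1/(1 - 1*2750) = 1/(1 - 2750) = 1/(-2749) = -1/2749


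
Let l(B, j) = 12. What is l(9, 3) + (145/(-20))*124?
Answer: -887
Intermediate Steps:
l(9, 3) + (145/(-20))*124 = 12 + (145/(-20))*124 = 12 + (145*(-1/20))*124 = 12 - 29/4*124 = 12 - 899 = -887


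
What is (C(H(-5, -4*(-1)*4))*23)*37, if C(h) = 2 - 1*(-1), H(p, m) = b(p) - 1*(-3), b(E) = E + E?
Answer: 2553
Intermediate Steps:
b(E) = 2*E
H(p, m) = 3 + 2*p (H(p, m) = 2*p - 1*(-3) = 2*p + 3 = 3 + 2*p)
C(h) = 3 (C(h) = 2 + 1 = 3)
(C(H(-5, -4*(-1)*4))*23)*37 = (3*23)*37 = 69*37 = 2553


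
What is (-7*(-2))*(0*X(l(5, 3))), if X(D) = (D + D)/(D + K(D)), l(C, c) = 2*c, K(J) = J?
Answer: 0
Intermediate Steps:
X(D) = 1 (X(D) = (D + D)/(D + D) = (2*D)/((2*D)) = (2*D)*(1/(2*D)) = 1)
(-7*(-2))*(0*X(l(5, 3))) = (-7*(-2))*(0*1) = 14*0 = 0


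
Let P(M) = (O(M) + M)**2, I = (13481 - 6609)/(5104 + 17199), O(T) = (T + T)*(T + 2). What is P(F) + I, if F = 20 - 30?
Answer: 501824372/22303 ≈ 22500.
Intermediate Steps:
O(T) = 2*T*(2 + T) (O(T) = (2*T)*(2 + T) = 2*T*(2 + T))
I = 6872/22303 ≈ 0.30812
F = -10
P(M) = (M + 2*M*(2 + M))**2 (P(M) = (2*M*(2 + M) + M)**2 = (M + 2*M*(2 + M))**2)
P(F) + I = (-10)**2*(5 + 2*(-10))**2 + 6872/22303 = 100*(5 - 20)**2 + 6872/22303 = 100*(-15)**2 + 6872/22303 = 100*225 + 6872/22303 = 22500 + 6872/22303 = 501824372/22303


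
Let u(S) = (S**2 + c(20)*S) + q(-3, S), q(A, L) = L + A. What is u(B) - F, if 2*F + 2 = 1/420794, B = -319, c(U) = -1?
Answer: 85639153291/841588 ≈ 1.0176e+5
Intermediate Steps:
q(A, L) = A + L
u(S) = -3 + S**2 (u(S) = (S**2 - S) + (-3 + S) = -3 + S**2)
F = -841587/841588 (F = -1 + (1/2)/420794 = -1 + (1/2)*(1/420794) = -1 + 1/841588 = -841587/841588 ≈ -1.0000)
u(B) - F = (-3 + (-319)**2) - 1*(-841587/841588) = (-3 + 101761) + 841587/841588 = 101758 + 841587/841588 = 85639153291/841588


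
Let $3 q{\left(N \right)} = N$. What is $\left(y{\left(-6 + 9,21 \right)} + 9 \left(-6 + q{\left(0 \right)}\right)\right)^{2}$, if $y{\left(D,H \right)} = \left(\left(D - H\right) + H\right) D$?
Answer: $2025$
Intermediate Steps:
$q{\left(N \right)} = \frac{N}{3}$
$y{\left(D,H \right)} = D^{2}$ ($y{\left(D,H \right)} = D D = D^{2}$)
$\left(y{\left(-6 + 9,21 \right)} + 9 \left(-6 + q{\left(0 \right)}\right)\right)^{2} = \left(\left(-6 + 9\right)^{2} + 9 \left(-6 + \frac{1}{3} \cdot 0\right)\right)^{2} = \left(3^{2} + 9 \left(-6 + 0\right)\right)^{2} = \left(9 + 9 \left(-6\right)\right)^{2} = \left(9 - 54\right)^{2} = \left(-45\right)^{2} = 2025$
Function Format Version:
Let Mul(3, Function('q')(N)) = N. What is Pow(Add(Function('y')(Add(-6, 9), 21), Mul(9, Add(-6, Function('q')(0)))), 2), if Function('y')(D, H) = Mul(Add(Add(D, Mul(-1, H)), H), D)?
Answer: 2025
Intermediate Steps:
Function('q')(N) = Mul(Rational(1, 3), N)
Function('y')(D, H) = Pow(D, 2) (Function('y')(D, H) = Mul(D, D) = Pow(D, 2))
Pow(Add(Function('y')(Add(-6, 9), 21), Mul(9, Add(-6, Function('q')(0)))), 2) = Pow(Add(Pow(Add(-6, 9), 2), Mul(9, Add(-6, Mul(Rational(1, 3), 0)))), 2) = Pow(Add(Pow(3, 2), Mul(9, Add(-6, 0))), 2) = Pow(Add(9, Mul(9, -6)), 2) = Pow(Add(9, -54), 2) = Pow(-45, 2) = 2025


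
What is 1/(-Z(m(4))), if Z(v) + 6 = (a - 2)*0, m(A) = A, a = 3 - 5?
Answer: 1/6 ≈ 0.16667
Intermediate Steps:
a = -2
Z(v) = -6 (Z(v) = -6 + (-2 - 2)*0 = -6 - 4*0 = -6 + 0 = -6)
1/(-Z(m(4))) = 1/(-1*(-6)) = 1/6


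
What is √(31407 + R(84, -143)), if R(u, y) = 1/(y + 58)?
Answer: √226915490/85 ≈ 177.22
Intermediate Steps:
R(u, y) = 1/(58 + y)
√(31407 + R(84, -143)) = √(31407 + 1/(58 - 143)) = √(31407 + 1/(-85)) = √(31407 - 1/85) = √(2669594/85) = √226915490/85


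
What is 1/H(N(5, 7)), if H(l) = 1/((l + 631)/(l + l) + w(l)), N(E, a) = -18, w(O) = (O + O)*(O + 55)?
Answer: -48565/36 ≈ -1349.0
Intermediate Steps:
w(O) = 2*O*(55 + O) (w(O) = (2*O)*(55 + O) = 2*O*(55 + O))
H(l) = 1/((631 + l)/(2*l) + 2*l*(55 + l)) (H(l) = 1/((l + 631)/(l + l) + 2*l*(55 + l)) = 1/((631 + l)/((2*l)) + 2*l*(55 + l)) = 1/((631 + l)*(1/(2*l)) + 2*l*(55 + l)) = 1/((631 + l)/(2*l) + 2*l*(55 + l)))
1/H(N(5, 7)) = 1/(2*(-18)/(631 - 18 + 4*(-18)**2*(55 - 18))) = 1/(2*(-18)/(631 - 18 + 4*324*37)) = 1/(2*(-18)/(631 - 18 + 47952)) = 1/(2*(-18)/48565) = 1/(2*(-18)*(1/48565)) = 1/(-36/48565) = -48565/36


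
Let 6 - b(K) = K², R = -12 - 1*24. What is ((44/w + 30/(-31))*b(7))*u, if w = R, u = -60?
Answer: -525460/93 ≈ -5650.1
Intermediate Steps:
R = -36 (R = -12 - 24 = -36)
w = -36
b(K) = 6 - K²
((44/w + 30/(-31))*b(7))*u = ((44/(-36) + 30/(-31))*(6 - 1*7²))*(-60) = ((44*(-1/36) + 30*(-1/31))*(6 - 1*49))*(-60) = ((-11/9 - 30/31)*(6 - 49))*(-60) = -611/279*(-43)*(-60) = (26273/279)*(-60) = -525460/93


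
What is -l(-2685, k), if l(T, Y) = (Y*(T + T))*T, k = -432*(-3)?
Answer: -18686311200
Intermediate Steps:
k = 1296
l(T, Y) = 2*Y*T² (l(T, Y) = (Y*(2*T))*T = (2*T*Y)*T = 2*Y*T²)
-l(-2685, k) = -2*1296*(-2685)² = -2*1296*7209225 = -1*18686311200 = -18686311200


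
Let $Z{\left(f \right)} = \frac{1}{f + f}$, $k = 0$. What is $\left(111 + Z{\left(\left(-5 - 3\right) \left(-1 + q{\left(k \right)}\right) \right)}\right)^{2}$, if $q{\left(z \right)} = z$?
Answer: $\frac{3157729}{256} \approx 12335.0$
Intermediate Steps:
$Z{\left(f \right)} = \frac{1}{2 f}$
$\left(111 + Z{\left(\left(-5 - 3\right) \left(-1 + q{\left(k \right)}\right) \right)}\right)^{2} = \left(111 + \frac{1}{2 \left(-5 - 3\right) \left(-1 + 0\right)}\right)^{2} = \left(111 + \frac{1}{2 \left(\left(-8\right) \left(-1\right)\right)}\right)^{2} = \left(111 + \frac{1}{2 \cdot 8}\right)^{2} = \left(111 + \frac{1}{2} \cdot \frac{1}{8}\right)^{2} = \left(111 + \frac{1}{16}\right)^{2} = \left(\frac{1777}{16}\right)^{2} = \frac{3157729}{256}$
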